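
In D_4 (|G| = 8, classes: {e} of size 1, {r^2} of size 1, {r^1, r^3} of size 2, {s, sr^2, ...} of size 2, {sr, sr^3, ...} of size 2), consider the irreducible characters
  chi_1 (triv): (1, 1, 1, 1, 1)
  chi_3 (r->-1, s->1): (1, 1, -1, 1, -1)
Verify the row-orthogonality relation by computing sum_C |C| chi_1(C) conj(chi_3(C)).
Sum = 0; so <chi_1, chi_3> = 0 (distinct irreducibles are orthogonal).

Argument: Compute term by term over conjugacy classes (|C| * chi_1(C) * conj(chi_3(C))):
  1*(1)*conj(1) + 1*(1)*conj(1) + 2*(1)*conj(-1) + 2*(1)*conj(1) + 2*(1)*conj(-1)
  = (1) + (1) + (-2) + (2) + (-2)
  = 0.
Dividing by |G| = 8 gives 0/8 = 0, matching the row-orthogonality relation <chi_1, chi_3> = [chi_1 = chi_3].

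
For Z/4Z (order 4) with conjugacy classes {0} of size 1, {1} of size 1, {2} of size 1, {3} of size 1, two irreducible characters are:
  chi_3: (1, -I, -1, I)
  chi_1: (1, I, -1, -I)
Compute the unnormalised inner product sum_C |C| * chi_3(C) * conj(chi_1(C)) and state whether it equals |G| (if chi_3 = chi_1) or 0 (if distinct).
Sum = 0; so <chi_3, chi_1> = 0 (distinct irreducibles are orthogonal).

Details: Compute term by term over conjugacy classes (|C| * chi_3(C) * conj(chi_1(C))):
  1*(1)*conj(1) + 1*(-I)*conj(I) + 1*(-1)*conj(-1) + 1*(I)*conj(-I)
  = (1) + (-1) + (1) + (-1)
  = 0.
(Exp terms are combined using exp(i*s)*conj(exp(i*t)) = exp(i*(s-t)), and sums of them are collapsed using the identity that for every m > 1 the m distinct m-th roots of unity sum to 0, e.g. 1 + exp(2*I*pi/3) + exp(-2*I*pi/3) = 0.)
Dividing by |G| = 4 gives 0/4 = 0, matching the row-orthogonality relation <chi_3, chi_1> = [chi_3 = chi_1].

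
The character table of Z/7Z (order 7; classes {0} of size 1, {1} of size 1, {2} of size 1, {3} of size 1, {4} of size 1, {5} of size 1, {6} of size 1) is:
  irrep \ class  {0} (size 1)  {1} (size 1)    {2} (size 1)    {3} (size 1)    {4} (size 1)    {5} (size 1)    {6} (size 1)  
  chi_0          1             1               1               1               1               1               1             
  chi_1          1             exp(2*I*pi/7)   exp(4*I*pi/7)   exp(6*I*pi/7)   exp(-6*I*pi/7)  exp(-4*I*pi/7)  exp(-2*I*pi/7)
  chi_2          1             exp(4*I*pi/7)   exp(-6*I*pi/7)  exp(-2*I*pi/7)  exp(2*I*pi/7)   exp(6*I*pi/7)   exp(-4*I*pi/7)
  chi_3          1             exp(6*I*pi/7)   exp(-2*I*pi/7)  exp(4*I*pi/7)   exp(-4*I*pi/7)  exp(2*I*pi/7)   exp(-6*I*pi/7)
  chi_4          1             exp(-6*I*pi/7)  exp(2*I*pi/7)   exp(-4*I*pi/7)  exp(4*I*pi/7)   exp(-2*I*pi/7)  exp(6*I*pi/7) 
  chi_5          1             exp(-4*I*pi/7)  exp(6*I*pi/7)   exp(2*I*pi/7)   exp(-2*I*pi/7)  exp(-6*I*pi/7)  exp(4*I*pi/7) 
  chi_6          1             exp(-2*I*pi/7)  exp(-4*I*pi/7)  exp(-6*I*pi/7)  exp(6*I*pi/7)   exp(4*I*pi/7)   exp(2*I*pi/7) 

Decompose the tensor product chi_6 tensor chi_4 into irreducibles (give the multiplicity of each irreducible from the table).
chi_6 tensor chi_4 = chi_3 (all other irreducibles have multiplicity 0).

Working: The character of a tensor product is the pointwise product (chi_6 * chi_4)(C) = chi_6(C) * chi_4(C):
  {0}: (1)*(1), {1}: (exp(-2*I*pi/7))*(exp(-6*I*pi/7)), {2}: (exp(-4*I*pi/7))*(exp(2*I*pi/7)), {3}: (exp(-6*I*pi/7))*(exp(-4*I*pi/7)), {4}: (exp(6*I*pi/7))*(exp(4*I*pi/7)), {5}: (exp(4*I*pi/7))*(exp(-2*I*pi/7)), {6}: (exp(2*I*pi/7))*(exp(6*I*pi/7))
so (chi_6 * chi_4) takes values
  {0} -> 1, {1} -> exp(6*I*pi/7), {2} -> exp(-2*I*pi/7), {3} -> exp(4*I*pi/7), {4} -> exp(-4*I*pi/7), {5} -> exp(2*I*pi/7), {6} -> exp(-6*I*pi/7).
Now take the inner product of this character with each irreducible chi from the table, <chi_6*chi_4, chi> = (1/7) sum_C |C| (chi_6*chi_4)(C) conj(chi(C)):
  <chi_6*chi_4, chi_0> = (1/7)[1*(1)*conj(1) + 1*(exp(6*I*pi/7))*conj(1) + 1*(exp(-2*I*pi/7))*conj(1) + 1*(exp(4*I*pi/7))*conj(1) + 1*(exp(-4*I*pi/7))*conj(1) + 1*(exp(2*I*pi/7))*conj(1) + 1*(exp(-6*I*pi/7))*conj(1)]
      = (1/7)[(1) + (exp(6*I*pi/7)) + (exp(-2*I*pi/7)) + (exp(4*I*pi/7)) + (exp(-4*I*pi/7)) + (exp(2*I*pi/7)) + (exp(-6*I*pi/7))] = 0/7 = 0
  <chi_6*chi_4, chi_1> = (1/7)[1*(1)*conj(1) + 1*(exp(6*I*pi/7))*conj(exp(2*I*pi/7)) + 1*(exp(-2*I*pi/7))*conj(exp(4*I*pi/7)) + 1*(exp(4*I*pi/7))*conj(exp(6*I*pi/7)) + 1*(exp(-4*I*pi/7))*conj(exp(-6*I*pi/7)) + 1*(exp(2*I*pi/7))*conj(exp(-4*I*pi/7)) + 1*(exp(-6*I*pi/7))*conj(exp(-2*I*pi/7))]
      = (1/7)[(1) + (exp(4*I*pi/7)) + (exp(-6*I*pi/7)) + (exp(-2*I*pi/7)) + (exp(2*I*pi/7)) + (exp(6*I*pi/7)) + (exp(-4*I*pi/7))] = 0/7 = 0
  <chi_6*chi_4, chi_2> = (1/7)[1*(1)*conj(1) + 1*(exp(6*I*pi/7))*conj(exp(4*I*pi/7)) + 1*(exp(-2*I*pi/7))*conj(exp(-6*I*pi/7)) + 1*(exp(4*I*pi/7))*conj(exp(-2*I*pi/7)) + 1*(exp(-4*I*pi/7))*conj(exp(2*I*pi/7)) + 1*(exp(2*I*pi/7))*conj(exp(6*I*pi/7)) + 1*(exp(-6*I*pi/7))*conj(exp(-4*I*pi/7))]
      = (1/7)[(1) + (exp(2*I*pi/7)) + (exp(4*I*pi/7)) + (exp(6*I*pi/7)) + (exp(-6*I*pi/7)) + (exp(-4*I*pi/7)) + (exp(-2*I*pi/7))] = 0/7 = 0
  <chi_6*chi_4, chi_3> = (1/7)[1*(1)*conj(1) + 1*(exp(6*I*pi/7))*conj(exp(6*I*pi/7)) + 1*(exp(-2*I*pi/7))*conj(exp(-2*I*pi/7)) + 1*(exp(4*I*pi/7))*conj(exp(4*I*pi/7)) + 1*(exp(-4*I*pi/7))*conj(exp(-4*I*pi/7)) + 1*(exp(2*I*pi/7))*conj(exp(2*I*pi/7)) + 1*(exp(-6*I*pi/7))*conj(exp(-6*I*pi/7))]
      = (1/7)[(1) + (1) + (1) + (1) + (1) + (1) + (1)] = 7/7 = 1
  <chi_6*chi_4, chi_4> = (1/7)[1*(1)*conj(1) + 1*(exp(6*I*pi/7))*conj(exp(-6*I*pi/7)) + 1*(exp(-2*I*pi/7))*conj(exp(2*I*pi/7)) + 1*(exp(4*I*pi/7))*conj(exp(-4*I*pi/7)) + 1*(exp(-4*I*pi/7))*conj(exp(4*I*pi/7)) + 1*(exp(2*I*pi/7))*conj(exp(-2*I*pi/7)) + 1*(exp(-6*I*pi/7))*conj(exp(6*I*pi/7))]
      = (1/7)[(1) + (exp(-2*I*pi/7)) + (exp(-4*I*pi/7)) + (exp(-6*I*pi/7)) + (exp(6*I*pi/7)) + (exp(4*I*pi/7)) + (exp(2*I*pi/7))] = 0/7 = 0
  <chi_6*chi_4, chi_5> = (1/7)[1*(1)*conj(1) + 1*(exp(6*I*pi/7))*conj(exp(-4*I*pi/7)) + 1*(exp(-2*I*pi/7))*conj(exp(6*I*pi/7)) + 1*(exp(4*I*pi/7))*conj(exp(2*I*pi/7)) + 1*(exp(-4*I*pi/7))*conj(exp(-2*I*pi/7)) + 1*(exp(2*I*pi/7))*conj(exp(-6*I*pi/7)) + 1*(exp(-6*I*pi/7))*conj(exp(4*I*pi/7))]
      = (1/7)[(1) + (exp(-4*I*pi/7)) + (exp(6*I*pi/7)) + (exp(2*I*pi/7)) + (exp(-2*I*pi/7)) + (exp(-6*I*pi/7)) + (exp(4*I*pi/7))] = 0/7 = 0
  <chi_6*chi_4, chi_6> = (1/7)[1*(1)*conj(1) + 1*(exp(6*I*pi/7))*conj(exp(-2*I*pi/7)) + 1*(exp(-2*I*pi/7))*conj(exp(-4*I*pi/7)) + 1*(exp(4*I*pi/7))*conj(exp(-6*I*pi/7)) + 1*(exp(-4*I*pi/7))*conj(exp(6*I*pi/7)) + 1*(exp(2*I*pi/7))*conj(exp(4*I*pi/7)) + 1*(exp(-6*I*pi/7))*conj(exp(2*I*pi/7))]
      = (1/7)[(1) + (exp(-6*I*pi/7)) + (exp(2*I*pi/7)) + (exp(-4*I*pi/7)) + (exp(4*I*pi/7)) + (exp(-2*I*pi/7)) + (exp(6*I*pi/7))] = 0/7 = 0
(Exp terms are combined using exp(i*s)*conj(exp(i*t)) = exp(i*(s-t)), and sums of them are collapsed using the identity that for every m > 1 the m distinct m-th roots of unity sum to 0, e.g. 1 + exp(2*I*pi/3) + exp(-2*I*pi/3) = 0.)
Hence the multiplicities are chi_3: 1. Dimension check: dim(chi_6)*dim(chi_4) = 1*1 = 1 and sum (mult * dim) = 1*1 = 1.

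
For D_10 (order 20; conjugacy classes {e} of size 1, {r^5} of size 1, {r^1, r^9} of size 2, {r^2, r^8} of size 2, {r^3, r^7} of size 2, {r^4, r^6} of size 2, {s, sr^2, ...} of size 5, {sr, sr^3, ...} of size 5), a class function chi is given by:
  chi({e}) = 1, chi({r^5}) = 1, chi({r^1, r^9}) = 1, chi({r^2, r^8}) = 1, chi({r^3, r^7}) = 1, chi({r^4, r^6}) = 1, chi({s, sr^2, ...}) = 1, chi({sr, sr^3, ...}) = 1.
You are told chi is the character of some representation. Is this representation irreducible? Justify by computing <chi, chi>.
Irreducible: <chi, chi> = 1.

Details: <chi, chi> = (1/|G|) sum_C |C| * |chi(C)|^2 = (1/20)[1*|1|^2 + 1*|1|^2 + 2*|1|^2 + 2*|1|^2 + 2*|1|^2 + 2*|1|^2 + 5*|1|^2 + 5*|1|^2]
  = (1/20)[(1) + (1) + (2) + (2) + (2) + (2) + (5) + (5)] = 20/20 = 1.
A character is irreducible iff <chi, chi> = 1, so this representation is irreducible.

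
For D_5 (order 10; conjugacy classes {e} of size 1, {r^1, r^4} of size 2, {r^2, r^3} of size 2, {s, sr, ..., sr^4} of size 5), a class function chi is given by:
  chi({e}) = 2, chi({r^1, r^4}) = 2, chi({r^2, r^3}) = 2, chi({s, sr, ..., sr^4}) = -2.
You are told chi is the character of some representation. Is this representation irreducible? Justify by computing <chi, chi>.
Not irreducible (reducible): <chi, chi> = 4 > 1.

Explanation: <chi, chi> = (1/|G|) sum_C |C| * |chi(C)|^2 = (1/10)[1*|2|^2 + 2*|2|^2 + 2*|2|^2 + 5*|-2|^2]
  = (1/10)[(4) + (8) + (8) + (20)] = 40/10 = 4.
A character is irreducible iff <chi, chi> = 1, so this representation is reducible.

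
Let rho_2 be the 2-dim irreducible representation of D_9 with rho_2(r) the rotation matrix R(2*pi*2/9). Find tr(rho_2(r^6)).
chi_{rho_2}(r^6) = 2*cos(2*pi*2*6/9) = -1

Derivation: rho_2(r^6) is rotation by angle 2*pi*2*6/9, whose trace is 2*cos(2*pi*2*6/9) = -1.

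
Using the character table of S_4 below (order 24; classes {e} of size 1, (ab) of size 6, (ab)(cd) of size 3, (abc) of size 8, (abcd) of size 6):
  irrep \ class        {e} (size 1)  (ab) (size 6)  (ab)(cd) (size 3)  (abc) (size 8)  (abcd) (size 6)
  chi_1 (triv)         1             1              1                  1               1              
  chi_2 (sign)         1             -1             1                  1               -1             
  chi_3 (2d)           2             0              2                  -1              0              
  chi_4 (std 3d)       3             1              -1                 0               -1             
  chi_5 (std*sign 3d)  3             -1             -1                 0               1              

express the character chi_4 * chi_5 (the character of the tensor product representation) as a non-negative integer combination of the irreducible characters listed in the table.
chi_4 tensor chi_5 = chi_2 + chi_3 + chi_4 + chi_5 (all other irreducibles have multiplicity 0).

Why: The character of a tensor product is the pointwise product (chi_4 * chi_5)(C) = chi_4(C) * chi_5(C):
  {e}: (3)*(3), (ab): (1)*(-1), (ab)(cd): (-1)*(-1), (abc): (0)*(0), (abcd): (-1)*(1)
so (chi_4 * chi_5) takes values
  {e} -> 9, (ab) -> -1, (ab)(cd) -> 1, (abc) -> 0, (abcd) -> -1.
Now take the inner product of this character with each irreducible chi from the table, <chi_4*chi_5, chi> = (1/24) sum_C |C| (chi_4*chi_5)(C) conj(chi(C)):
  <chi_4*chi_5, chi_1> = (1/24)[1*(9)*conj(1) + 6*(-1)*conj(1) + 3*(1)*conj(1) + 8*(0)*conj(1) + 6*(-1)*conj(1)]
      = (1/24)[(9) + (-6) + (3) + (0) + (-6)] = 0/24 = 0
  <chi_4*chi_5, chi_2> = (1/24)[1*(9)*conj(1) + 6*(-1)*conj(-1) + 3*(1)*conj(1) + 8*(0)*conj(1) + 6*(-1)*conj(-1)]
      = (1/24)[(9) + (6) + (3) + (0) + (6)] = 24/24 = 1
  <chi_4*chi_5, chi_3> = (1/24)[1*(9)*conj(2) + 6*(-1)*conj(0) + 3*(1)*conj(2) + 8*(0)*conj(-1) + 6*(-1)*conj(0)]
      = (1/24)[(18) + (0) + (6) + (0) + (0)] = 24/24 = 1
  <chi_4*chi_5, chi_4> = (1/24)[1*(9)*conj(3) + 6*(-1)*conj(1) + 3*(1)*conj(-1) + 8*(0)*conj(0) + 6*(-1)*conj(-1)]
      = (1/24)[(27) + (-6) + (-3) + (0) + (6)] = 24/24 = 1
  <chi_4*chi_5, chi_5> = (1/24)[1*(9)*conj(3) + 6*(-1)*conj(-1) + 3*(1)*conj(-1) + 8*(0)*conj(0) + 6*(-1)*conj(1)]
      = (1/24)[(27) + (6) + (-3) + (0) + (-6)] = 24/24 = 1
Hence the multiplicities are chi_2: 1, chi_3: 1, chi_4: 1, chi_5: 1. Dimension check: dim(chi_4)*dim(chi_5) = 3*3 = 9 and sum (mult * dim) = 1*1 + 1*2 + 1*3 + 1*3 = 9.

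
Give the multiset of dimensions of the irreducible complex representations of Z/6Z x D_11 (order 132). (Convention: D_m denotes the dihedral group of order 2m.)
Dimensions: 1, 1, 1, 1, 1, 1, 1, 1, 1, 1, 1, 1, 2, 2, 2, 2, 2, 2, 2, 2, 2, 2, 2, 2, 2, 2, 2, 2, 2, 2, 2, 2, 2, 2, 2, 2, 2, 2, 2, 2, 2, 2

Justification: There are 42 irreducibles (= number of conjugacy classes). Their dimensions d_i satisfy sum d_i^2 = |G| = 132: 1 + 1 + 1 + 1 + 1 + 1 + 1 + 1 + 1 + 1 + 1 + 1 + 4 + 4 + 4 + 4 + 4 + 4 + 4 + 4 + 4 + 4 + 4 + 4 + 4 + 4 + 4 + 4 + 4 + 4 + 4 + 4 + 4 + 4 + 4 + 4 + 4 + 4 + 4 + 4 + 4 + 4 = 132. (For the product with Z/6Z: each of the 6 1-dim characters of Z/6Z tensors with each irrep of D_11, giving 6 copies of each D_11-dimension.)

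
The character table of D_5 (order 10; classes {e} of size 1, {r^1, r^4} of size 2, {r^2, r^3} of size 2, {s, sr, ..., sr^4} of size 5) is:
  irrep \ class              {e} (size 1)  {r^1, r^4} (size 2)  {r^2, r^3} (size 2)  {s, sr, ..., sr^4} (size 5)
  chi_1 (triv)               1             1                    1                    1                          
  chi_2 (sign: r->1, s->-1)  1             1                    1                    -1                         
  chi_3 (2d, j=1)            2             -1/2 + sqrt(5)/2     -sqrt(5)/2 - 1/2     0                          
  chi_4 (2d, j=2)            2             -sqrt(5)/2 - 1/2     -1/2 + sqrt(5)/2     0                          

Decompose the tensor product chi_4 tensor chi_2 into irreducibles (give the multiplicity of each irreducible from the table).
chi_4 tensor chi_2 = chi_4 (all other irreducibles have multiplicity 0).

Reasoning: The character of a tensor product is the pointwise product (chi_4 * chi_2)(C) = chi_4(C) * chi_2(C):
  {e}: (2)*(1), {r^1, r^4}: (-sqrt(5)/2 - 1/2)*(1), {r^2, r^3}: (-1/2 + sqrt(5)/2)*(1), {s, sr, ..., sr^4}: (0)*(-1)
so (chi_4 * chi_2) takes values
  {e} -> 2, {r^1, r^4} -> -sqrt(5)/2 - 1/2, {r^2, r^3} -> -1/2 + sqrt(5)/2, {s, sr, ..., sr^4} -> 0.
Now take the inner product of this character with each irreducible chi from the table, <chi_4*chi_2, chi> = (1/10) sum_C |C| (chi_4*chi_2)(C) conj(chi(C)):
  <chi_4*chi_2, chi_1> = (1/10)[1*(2)*conj(1) + 2*(-sqrt(5)/2 - 1/2)*conj(1) + 2*(-1/2 + sqrt(5)/2)*conj(1) + 5*(0)*conj(1)]
      = (1/10)[(2) + (-sqrt(5) - 1) + (-1 + sqrt(5)) + (0)] = 0/10 = 0
  <chi_4*chi_2, chi_2> = (1/10)[1*(2)*conj(1) + 2*(-sqrt(5)/2 - 1/2)*conj(1) + 2*(-1/2 + sqrt(5)/2)*conj(1) + 5*(0)*conj(-1)]
      = (1/10)[(2) + (-sqrt(5) - 1) + (-1 + sqrt(5)) + (0)] = 0/10 = 0
  <chi_4*chi_2, chi_3> = (1/10)[1*(2)*conj(2) + 2*(-sqrt(5)/2 - 1/2)*conj(-1/2 + sqrt(5)/2) + 2*(-1/2 + sqrt(5)/2)*conj(-sqrt(5)/2 - 1/2) + 5*(0)*conj(0)]
      = (1/10)[(4) + (-2) + (-2) + (0)] = 0/10 = 0
  <chi_4*chi_2, chi_4> = (1/10)[1*(2)*conj(2) + 2*(-sqrt(5)/2 - 1/2)*conj(-sqrt(5)/2 - 1/2) + 2*(-1/2 + sqrt(5)/2)*conj(-1/2 + sqrt(5)/2) + 5*(0)*conj(0)]
      = (1/10)[(4) + (sqrt(5) + 3) + (3 - sqrt(5)) + (0)] = 10/10 = 1
Hence the multiplicities are chi_4: 1. Dimension check: dim(chi_4)*dim(chi_2) = 2*1 = 2 and sum (mult * dim) = 1*2 = 2.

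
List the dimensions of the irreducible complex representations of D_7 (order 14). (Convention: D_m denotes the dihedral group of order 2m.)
Dimensions: 1, 1, 2, 2, 2

Derivation: There are 5 irreducibles (= number of conjugacy classes). Their dimensions d_i satisfy sum d_i^2 = |G| = 14: 1 + 1 + 4 + 4 + 4 = 14.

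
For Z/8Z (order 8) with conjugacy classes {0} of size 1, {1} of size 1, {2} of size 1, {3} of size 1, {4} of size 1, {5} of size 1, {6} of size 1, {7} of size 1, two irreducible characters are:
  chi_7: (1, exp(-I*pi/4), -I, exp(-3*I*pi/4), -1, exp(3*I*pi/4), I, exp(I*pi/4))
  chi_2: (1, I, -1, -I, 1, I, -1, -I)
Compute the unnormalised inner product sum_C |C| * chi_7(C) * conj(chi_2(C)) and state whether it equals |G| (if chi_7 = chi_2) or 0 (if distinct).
Sum = 0; so <chi_7, chi_2> = 0 (distinct irreducibles are orthogonal).

Details: Compute term by term over conjugacy classes (|C| * chi_7(C) * conj(chi_2(C))):
  1*(1)*conj(1) + 1*(exp(-I*pi/4))*conj(I) + 1*(-I)*conj(-1) + 1*(exp(-3*I*pi/4))*conj(-I) + 1*(-1)*conj(1) + 1*(exp(3*I*pi/4))*conj(I) + 1*(I)*conj(-1) + 1*(exp(I*pi/4))*conj(-I)
  = (1) + (-exp(I*pi/4)) + (I) + (exp(-I*pi/4)) + (-1) + (-exp(-3*I*pi/4)) + (-I) + (exp(3*I*pi/4))
  = 0.
(Exp terms are combined using exp(i*s)*conj(exp(i*t)) = exp(i*(s-t)), and sums of them are collapsed using the identity that for every m > 1 the m distinct m-th roots of unity sum to 0, e.g. 1 + exp(2*I*pi/3) + exp(-2*I*pi/3) = 0.)
Dividing by |G| = 8 gives 0/8 = 0, matching the row-orthogonality relation <chi_7, chi_2> = [chi_7 = chi_2].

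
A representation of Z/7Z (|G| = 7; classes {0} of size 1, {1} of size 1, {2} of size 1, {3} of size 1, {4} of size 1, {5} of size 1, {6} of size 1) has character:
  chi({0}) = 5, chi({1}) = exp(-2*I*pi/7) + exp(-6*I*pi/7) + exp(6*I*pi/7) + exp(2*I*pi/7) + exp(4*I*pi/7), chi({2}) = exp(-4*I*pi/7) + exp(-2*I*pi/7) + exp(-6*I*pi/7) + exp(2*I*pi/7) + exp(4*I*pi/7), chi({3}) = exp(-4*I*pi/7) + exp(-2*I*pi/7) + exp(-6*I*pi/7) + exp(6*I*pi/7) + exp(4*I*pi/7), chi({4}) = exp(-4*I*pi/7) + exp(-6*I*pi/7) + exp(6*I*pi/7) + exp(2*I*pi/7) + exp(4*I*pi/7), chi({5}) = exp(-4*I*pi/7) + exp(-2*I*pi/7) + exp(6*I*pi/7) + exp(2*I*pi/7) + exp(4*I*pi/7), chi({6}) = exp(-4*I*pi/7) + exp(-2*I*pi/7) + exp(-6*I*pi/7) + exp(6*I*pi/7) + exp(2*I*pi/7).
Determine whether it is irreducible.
Not irreducible (reducible): <chi, chi> = 5 > 1.

Proof sketch: <chi, chi> = (1/|G|) sum_C |C| * |chi(C)|^2 = (1/7)[1*|5|^2 + 1*|exp(-2*I*pi/7) + exp(-6*I*pi/7) + exp(6*I*pi/7) + exp(2*I*pi/7) + exp(4*I*pi/7)|^2 + 1*|exp(-4*I*pi/7) + exp(-2*I*pi/7) + exp(-6*I*pi/7) + exp(2*I*pi/7) + exp(4*I*pi/7)|^2 + 1*|exp(-4*I*pi/7) + exp(-2*I*pi/7) + exp(-6*I*pi/7) + exp(6*I*pi/7) + exp(4*I*pi/7)|^2 + 1*|exp(-4*I*pi/7) + exp(-6*I*pi/7) + exp(6*I*pi/7) + exp(2*I*pi/7) + exp(4*I*pi/7)|^2 + 1*|exp(-4*I*pi/7) + exp(-2*I*pi/7) + exp(6*I*pi/7) + exp(2*I*pi/7) + exp(4*I*pi/7)|^2 + 1*|exp(-4*I*pi/7) + exp(-2*I*pi/7) + exp(-6*I*pi/7) + exp(6*I*pi/7) + exp(2*I*pi/7)|^2]
  = (1/7)[(25) + (5 + 4*exp(-4*I*pi/7) + 3*exp(-2*I*pi/7) + 3*exp(-6*I*pi/7) + 3*exp(6*I*pi/7) + 3*exp(2*I*pi/7) + 4*exp(4*I*pi/7)) + (5 + 3*exp(-4*I*pi/7) + 3*exp(-2*I*pi/7) + 4*exp(-6*I*pi/7) + 4*exp(6*I*pi/7) + 3*exp(2*I*pi/7) + 3*exp(4*I*pi/7)) + (5 + 4*exp(-2*I*pi/7) + 3*exp(-4*I*pi/7) + 3*exp(-6*I*pi/7) + 3*exp(6*I*pi/7) + 3*exp(4*I*pi/7) + 4*exp(2*I*pi/7)) + (5 + 4*exp(-2*I*pi/7) + 3*exp(-4*I*pi/7) + 3*exp(-6*I*pi/7) + 3*exp(6*I*pi/7) + 3*exp(4*I*pi/7) + 4*exp(2*I*pi/7)) + (5 + 3*exp(-4*I*pi/7) + 3*exp(-2*I*pi/7) + 4*exp(-6*I*pi/7) + 4*exp(6*I*pi/7) + 3*exp(2*I*pi/7) + 3*exp(4*I*pi/7)) + (5 + 4*exp(-4*I*pi/7) + 3*exp(-2*I*pi/7) + 3*exp(-6*I*pi/7) + 3*exp(6*I*pi/7) + 3*exp(2*I*pi/7) + 4*exp(4*I*pi/7))] = 35/7 = 5.
(Exp terms are combined using exp(i*s)*conj(exp(i*t)) = exp(i*(s-t)), and sums of them are collapsed using the identity that for every m > 1 the m distinct m-th roots of unity sum to 0, e.g. 1 + exp(2*I*pi/3) + exp(-2*I*pi/3) = 0.)
A character is irreducible iff <chi, chi> = 1, so this representation is reducible.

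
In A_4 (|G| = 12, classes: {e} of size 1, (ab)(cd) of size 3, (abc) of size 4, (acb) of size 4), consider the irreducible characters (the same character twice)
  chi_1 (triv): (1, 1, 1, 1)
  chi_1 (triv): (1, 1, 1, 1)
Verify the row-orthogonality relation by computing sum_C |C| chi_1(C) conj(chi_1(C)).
Sum = 12 = |G| = 12; so <chi_1, chi_1> = 1 (norm-1 confirms irreducibility).

Explanation: Compute term by term over conjugacy classes (|C| * chi_1(C) * conj(chi_1(C))):
  1*(1)*conj(1) + 3*(1)*conj(1) + 4*(1)*conj(1) + 4*(1)*conj(1)
  = (1) + (3) + (4) + (4)
  = 12.
(Exp terms are combined using exp(i*s)*conj(exp(i*t)) = exp(i*(s-t)), and sums of them are collapsed using the identity that for every m > 1 the m distinct m-th roots of unity sum to 0, e.g. 1 + exp(2*I*pi/3) + exp(-2*I*pi/3) = 0.)
Dividing by |G| = 12 gives 12/12 = 1, matching the row-orthogonality relation <chi_1, chi_1> = [chi_1 = chi_1].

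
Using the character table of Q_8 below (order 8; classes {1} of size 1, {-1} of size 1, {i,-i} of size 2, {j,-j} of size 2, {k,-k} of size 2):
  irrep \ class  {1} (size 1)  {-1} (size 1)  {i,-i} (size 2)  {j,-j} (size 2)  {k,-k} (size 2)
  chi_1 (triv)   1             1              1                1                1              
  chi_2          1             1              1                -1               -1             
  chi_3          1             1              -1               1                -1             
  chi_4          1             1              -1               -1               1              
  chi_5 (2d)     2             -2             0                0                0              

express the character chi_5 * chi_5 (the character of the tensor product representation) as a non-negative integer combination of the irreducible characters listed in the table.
chi_5 tensor chi_5 = chi_1 + chi_2 + chi_3 + chi_4 (all other irreducibles have multiplicity 0).

Derivation: The character of a tensor product is the pointwise product (chi_5 * chi_5)(C) = chi_5(C) * chi_5(C):
  {1}: (2)*(2), {-1}: (-2)*(-2), {i,-i}: (0)*(0), {j,-j}: (0)*(0), {k,-k}: (0)*(0)
so (chi_5 * chi_5) takes values
  {1} -> 4, {-1} -> 4, {i,-i} -> 0, {j,-j} -> 0, {k,-k} -> 0.
Now take the inner product of this character with each irreducible chi from the table, <chi_5*chi_5, chi> = (1/8) sum_C |C| (chi_5*chi_5)(C) conj(chi(C)):
  <chi_5*chi_5, chi_1> = (1/8)[1*(4)*conj(1) + 1*(4)*conj(1) + 2*(0)*conj(1) + 2*(0)*conj(1) + 2*(0)*conj(1)]
      = (1/8)[(4) + (4) + (0) + (0) + (0)] = 8/8 = 1
  <chi_5*chi_5, chi_2> = (1/8)[1*(4)*conj(1) + 1*(4)*conj(1) + 2*(0)*conj(1) + 2*(0)*conj(-1) + 2*(0)*conj(-1)]
      = (1/8)[(4) + (4) + (0) + (0) + (0)] = 8/8 = 1
  <chi_5*chi_5, chi_3> = (1/8)[1*(4)*conj(1) + 1*(4)*conj(1) + 2*(0)*conj(-1) + 2*(0)*conj(1) + 2*(0)*conj(-1)]
      = (1/8)[(4) + (4) + (0) + (0) + (0)] = 8/8 = 1
  <chi_5*chi_5, chi_4> = (1/8)[1*(4)*conj(1) + 1*(4)*conj(1) + 2*(0)*conj(-1) + 2*(0)*conj(-1) + 2*(0)*conj(1)]
      = (1/8)[(4) + (4) + (0) + (0) + (0)] = 8/8 = 1
  <chi_5*chi_5, chi_5> = (1/8)[1*(4)*conj(2) + 1*(4)*conj(-2) + 2*(0)*conj(0) + 2*(0)*conj(0) + 2*(0)*conj(0)]
      = (1/8)[(8) + (-8) + (0) + (0) + (0)] = 0/8 = 0
Hence the multiplicities are chi_1: 1, chi_2: 1, chi_3: 1, chi_4: 1. Dimension check: dim(chi_5)*dim(chi_5) = 2*2 = 4 and sum (mult * dim) = 1*1 + 1*1 + 1*1 + 1*1 = 4.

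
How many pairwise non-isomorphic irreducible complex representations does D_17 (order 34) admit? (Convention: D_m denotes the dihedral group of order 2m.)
10

Explanation: The number of irreducible complex representations of a finite group equals its number of conjugacy classes. D_17 has 10 conjugacy classes ((n+3)/2 for n odd), so D_17 (order 34) has exactly 10 irreducible complex representations.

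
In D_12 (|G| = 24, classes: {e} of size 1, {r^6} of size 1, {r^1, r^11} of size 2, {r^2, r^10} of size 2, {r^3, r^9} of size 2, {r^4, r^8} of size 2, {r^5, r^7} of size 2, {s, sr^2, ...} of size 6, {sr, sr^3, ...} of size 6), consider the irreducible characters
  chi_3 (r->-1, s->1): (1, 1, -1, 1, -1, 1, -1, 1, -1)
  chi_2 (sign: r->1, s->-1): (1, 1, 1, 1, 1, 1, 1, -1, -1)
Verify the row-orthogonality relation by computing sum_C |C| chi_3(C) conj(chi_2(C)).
Sum = 0; so <chi_3, chi_2> = 0 (distinct irreducibles are orthogonal).

Proof sketch: Compute term by term over conjugacy classes (|C| * chi_3(C) * conj(chi_2(C))):
  1*(1)*conj(1) + 1*(1)*conj(1) + 2*(-1)*conj(1) + 2*(1)*conj(1) + 2*(-1)*conj(1) + 2*(1)*conj(1) + 2*(-1)*conj(1) + 6*(1)*conj(-1) + 6*(-1)*conj(-1)
  = (1) + (1) + (-2) + (2) + (-2) + (2) + (-2) + (-6) + (6)
  = 0.
Dividing by |G| = 24 gives 0/24 = 0, matching the row-orthogonality relation <chi_3, chi_2> = [chi_3 = chi_2].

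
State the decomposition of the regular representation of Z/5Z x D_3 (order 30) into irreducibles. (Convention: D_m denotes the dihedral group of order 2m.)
Each irreducible V_i of dimension d_i appears with multiplicity d_i, i.e. rho_reg = (direct sum over all irreducibles V_i) d_i V_i. The irreducible dimensions for Z/5Z x D_3 are 1, 1, 1, 1, 1, 1, 1, 1, 1, 1, 2, 2, 2, 2, 2: 10 irreducibles of dimension 1, each with multiplicity 1; 5 irreducibles of dimension 2, each with multiplicity 2. Total dimension 10*1*1 + 5*2*2 = 30 = |G|.

Reasoning: General theorem: in the regular representation of a finite group G, each irreducible appears with multiplicity equal to its dimension. Check: dim(rho_reg) = sum d_i^2 = 1 + 1 + 1 + 1 + 1 + 1 + 1 + 1 + 1 + 1 + 4 + 4 + 4 + 4 + 4 = 30 = |G|.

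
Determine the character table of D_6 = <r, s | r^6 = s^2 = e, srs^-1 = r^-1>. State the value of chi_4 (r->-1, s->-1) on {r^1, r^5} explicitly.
Conjugacy classes: {e} of size 1, {r^3} of size 1, {r^1, r^5} of size 2, {r^2, r^4} of size 2, {s, sr^2, ...} of size 3, {sr, sr^3, ...} of size 3.
Character table:
  irrep \ class              {e} (size 1)  {r^3} (size 1)  {r^1, r^5} (size 2)  {r^2, r^4} (size 2)  {s, sr^2, ...} (size 3)  {sr, sr^3, ...} (size 3)
  chi_1 (triv)               1             1               1                    1                    1                        1                       
  chi_2 (sign: r->1, s->-1)  1             1               1                    1                    -1                       -1                      
  chi_3 (r->-1, s->1)        1             -1              -1                   1                    1                        -1                      
  chi_4 (r->-1, s->-1)       1             -1              -1                   1                    -1                       1                       
  chi_5 (2d, j=1)            2             -2              1                    -1                   0                        0                       
  chi_6 (2d, j=2)            2             2               -1                   -1                   0                        0                       

Spot check: chi_4 (r->-1, s->-1) on {r^1, r^5} = -1.

D_6 has order 2*6 = 12 with 6 conjugacy classes, hence 6 irreducibles. Sum of squared dims 1 + 1 + 1 + 1 + 4 + 4 = 12 = |G|. Linear characters come from the abelianisation; the 2-dimensional irreps have character r^k -> 2*cos(2*pi*j*k/6), reflections -> 0.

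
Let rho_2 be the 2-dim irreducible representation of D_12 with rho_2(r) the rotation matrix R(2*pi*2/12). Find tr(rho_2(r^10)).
chi_{rho_2}(r^10) = 2*cos(2*pi*2*10/12) = -1

Justification: rho_2(r^10) is rotation by angle 2*pi*2*10/12, whose trace is 2*cos(2*pi*2*10/12) = -1.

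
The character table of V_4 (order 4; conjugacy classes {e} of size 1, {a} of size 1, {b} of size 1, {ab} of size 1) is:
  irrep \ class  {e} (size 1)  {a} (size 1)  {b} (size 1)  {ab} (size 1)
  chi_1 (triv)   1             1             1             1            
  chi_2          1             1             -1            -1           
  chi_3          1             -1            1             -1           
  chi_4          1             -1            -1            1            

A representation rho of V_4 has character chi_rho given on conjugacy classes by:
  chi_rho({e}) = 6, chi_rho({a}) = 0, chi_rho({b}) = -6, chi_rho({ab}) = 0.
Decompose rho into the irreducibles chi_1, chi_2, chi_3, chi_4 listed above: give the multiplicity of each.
Multiplicities: chi_1: 0, chi_2: 3, chi_3: 0, chi_4: 3.

Working: Use <chi_rho, chi> = (1/|G|) sum_C |C| * chi_rho(C) * conj(chi(C)) with |G| = 4 for each irreducible chi in the table:
  <chi_rho, chi_1> = (1/4)[1*(6)*conj(1) + 1*(0)*conj(1) + 1*(-6)*conj(1) + 1*(0)*conj(1)]
      = (1/4)[(6) + (0) + (-6) + (0)] = 0/4 = 0
  <chi_rho, chi_2> = (1/4)[1*(6)*conj(1) + 1*(0)*conj(1) + 1*(-6)*conj(-1) + 1*(0)*conj(-1)]
      = (1/4)[(6) + (0) + (6) + (0)] = 12/4 = 3
  <chi_rho, chi_3> = (1/4)[1*(6)*conj(1) + 1*(0)*conj(-1) + 1*(-6)*conj(1) + 1*(0)*conj(-1)]
      = (1/4)[(6) + (0) + (-6) + (0)] = 0/4 = 0
  <chi_rho, chi_4> = (1/4)[1*(6)*conj(1) + 1*(0)*conj(-1) + 1*(-6)*conj(-1) + 1*(0)*conj(1)]
      = (1/4)[(6) + (0) + (6) + (0)] = 12/4 = 3
Dimension check: dim(rho) = sum (mult * dim) = 0*1 + 3*1 + 0*1 + 3*1 = 6 = chi_rho(e) = 6.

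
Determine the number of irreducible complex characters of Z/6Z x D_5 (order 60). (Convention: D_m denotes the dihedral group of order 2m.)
24

Why: The number of irreducible complex representations of a finite group equals its number of conjugacy classes. For a direct product, #classes(G x H) = #classes(G) * #classes(H). Z/6Z has 6 classes (abelian), D_5 has 4 classes, so 6 * 4 = 24, so Z/6Z x D_5 (order 60) has exactly 24 irreducible complex representations.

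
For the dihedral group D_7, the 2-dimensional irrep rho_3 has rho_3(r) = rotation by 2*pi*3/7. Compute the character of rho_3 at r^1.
chi_{rho_3}(r^1) = 2*cos(2*pi*3*1/7) = -2*cos(pi/7)

Working: rho_3(r^1) is rotation by angle 2*pi*3*1/7, whose trace is 2*cos(2*pi*3*1/7) = -2*cos(pi/7).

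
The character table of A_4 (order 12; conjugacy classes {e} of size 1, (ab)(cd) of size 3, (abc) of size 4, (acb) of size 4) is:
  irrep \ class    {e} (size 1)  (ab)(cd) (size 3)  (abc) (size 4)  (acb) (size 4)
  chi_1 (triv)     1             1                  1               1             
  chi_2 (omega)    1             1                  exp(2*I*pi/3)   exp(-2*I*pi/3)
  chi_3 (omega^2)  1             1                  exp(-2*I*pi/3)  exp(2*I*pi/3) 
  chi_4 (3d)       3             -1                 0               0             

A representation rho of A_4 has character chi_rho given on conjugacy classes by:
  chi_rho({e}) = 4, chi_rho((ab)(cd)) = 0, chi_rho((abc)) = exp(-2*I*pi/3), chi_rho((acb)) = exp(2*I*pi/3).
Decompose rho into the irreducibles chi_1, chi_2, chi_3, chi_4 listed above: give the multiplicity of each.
Multiplicities: chi_1: 0, chi_2: 0, chi_3: 1, chi_4: 1.

Argument: Use <chi_rho, chi> = (1/|G|) sum_C |C| * chi_rho(C) * conj(chi(C)) with |G| = 12 for each irreducible chi in the table:
  <chi_rho, chi_1> = (1/12)[1*(4)*conj(1) + 3*(0)*conj(1) + 4*(exp(-2*I*pi/3))*conj(1) + 4*(exp(2*I*pi/3))*conj(1)]
      = (1/12)[(4) + (0) + (4*exp(-2*I*pi/3)) + (4*exp(2*I*pi/3))] = 0/12 = 0
  <chi_rho, chi_2> = (1/12)[1*(4)*conj(1) + 3*(0)*conj(1) + 4*(exp(-2*I*pi/3))*conj(exp(2*I*pi/3)) + 4*(exp(2*I*pi/3))*conj(exp(-2*I*pi/3))]
      = (1/12)[(4) + (0) + (4*exp(2*I*pi/3)) + (4*exp(-2*I*pi/3))] = 0/12 = 0
  <chi_rho, chi_3> = (1/12)[1*(4)*conj(1) + 3*(0)*conj(1) + 4*(exp(-2*I*pi/3))*conj(exp(-2*I*pi/3)) + 4*(exp(2*I*pi/3))*conj(exp(2*I*pi/3))]
      = (1/12)[(4) + (0) + (4) + (4)] = 12/12 = 1
  <chi_rho, chi_4> = (1/12)[1*(4)*conj(3) + 3*(0)*conj(-1) + 4*(exp(-2*I*pi/3))*conj(0) + 4*(exp(2*I*pi/3))*conj(0)]
      = (1/12)[(12) + (0) + (0) + (0)] = 12/12 = 1
(Exp terms are combined using exp(i*s)*conj(exp(i*t)) = exp(i*(s-t)), and sums of them are collapsed using the identity that for every m > 1 the m distinct m-th roots of unity sum to 0, e.g. 1 + exp(2*I*pi/3) + exp(-2*I*pi/3) = 0.)
Dimension check: dim(rho) = sum (mult * dim) = 0*1 + 0*1 + 1*1 + 1*3 = 4 = chi_rho(e) = 4.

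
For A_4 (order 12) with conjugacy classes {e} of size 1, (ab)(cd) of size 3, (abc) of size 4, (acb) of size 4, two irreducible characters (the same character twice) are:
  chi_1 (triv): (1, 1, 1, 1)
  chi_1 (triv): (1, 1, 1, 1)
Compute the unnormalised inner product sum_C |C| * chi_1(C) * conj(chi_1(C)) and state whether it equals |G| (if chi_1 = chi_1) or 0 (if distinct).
Sum = 12 = |G| = 12; so <chi_1, chi_1> = 1 (norm-1 confirms irreducibility).

Derivation: Compute term by term over conjugacy classes (|C| * chi_1(C) * conj(chi_1(C))):
  1*(1)*conj(1) + 3*(1)*conj(1) + 4*(1)*conj(1) + 4*(1)*conj(1)
  = (1) + (3) + (4) + (4)
  = 12.
(Exp terms are combined using exp(i*s)*conj(exp(i*t)) = exp(i*(s-t)), and sums of them are collapsed using the identity that for every m > 1 the m distinct m-th roots of unity sum to 0, e.g. 1 + exp(2*I*pi/3) + exp(-2*I*pi/3) = 0.)
Dividing by |G| = 12 gives 12/12 = 1, matching the row-orthogonality relation <chi_1, chi_1> = [chi_1 = chi_1].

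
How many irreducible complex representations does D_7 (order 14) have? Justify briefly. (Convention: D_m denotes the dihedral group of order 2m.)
5

Justification: The number of irreducible complex representations of a finite group equals its number of conjugacy classes. D_7 has 5 conjugacy classes ((n+3)/2 for n odd), so D_7 (order 14) has exactly 5 irreducible complex representations.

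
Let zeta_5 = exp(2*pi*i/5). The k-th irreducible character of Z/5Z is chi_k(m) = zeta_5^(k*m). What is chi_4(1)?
chi_4(1) = zeta_5^4 = exp(-2*I*pi/5)

Derivation: chi_4(1) = zeta_5^(4*1) = zeta_5^4. Since zeta_5^5 = 1, this equals zeta_5^4 = exp(2*pi*i*4/5) = exp(-2*I*pi/5).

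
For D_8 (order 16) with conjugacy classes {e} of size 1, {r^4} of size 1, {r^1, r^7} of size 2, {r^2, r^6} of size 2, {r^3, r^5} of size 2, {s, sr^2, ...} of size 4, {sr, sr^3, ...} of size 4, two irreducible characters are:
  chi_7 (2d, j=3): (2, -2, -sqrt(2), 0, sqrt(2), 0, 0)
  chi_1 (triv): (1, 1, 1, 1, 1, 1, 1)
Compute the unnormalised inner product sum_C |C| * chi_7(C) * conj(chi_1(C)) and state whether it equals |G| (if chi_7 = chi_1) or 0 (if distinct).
Sum = 0; so <chi_7, chi_1> = 0 (distinct irreducibles are orthogonal).

Derivation: Compute term by term over conjugacy classes (|C| * chi_7(C) * conj(chi_1(C))):
  1*(2)*conj(1) + 1*(-2)*conj(1) + 2*(-sqrt(2))*conj(1) + 2*(0)*conj(1) + 2*(sqrt(2))*conj(1) + 4*(0)*conj(1) + 4*(0)*conj(1)
  = (2) + (-2) + (-2*sqrt(2)) + (0) + (2*sqrt(2)) + (0) + (0)
  = 0.
Dividing by |G| = 16 gives 0/16 = 0, matching the row-orthogonality relation <chi_7, chi_1> = [chi_7 = chi_1].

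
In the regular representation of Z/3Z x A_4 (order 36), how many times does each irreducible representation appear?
Each irreducible V_i of dimension d_i appears with multiplicity d_i, i.e. rho_reg = (direct sum over all irreducibles V_i) d_i V_i. The irreducible dimensions for Z/3Z x A_4 are 1, 1, 1, 1, 1, 1, 1, 1, 1, 3, 3, 3: 9 irreducibles of dimension 1, each with multiplicity 1; 3 irreducibles of dimension 3, each with multiplicity 3. Total dimension 9*1*1 + 3*3*3 = 36 = |G|.

Explanation: General theorem: in the regular representation of a finite group G, each irreducible appears with multiplicity equal to its dimension. Check: dim(rho_reg) = sum d_i^2 = 1 + 1 + 1 + 1 + 1 + 1 + 1 + 1 + 1 + 9 + 9 + 9 = 36 = |G|.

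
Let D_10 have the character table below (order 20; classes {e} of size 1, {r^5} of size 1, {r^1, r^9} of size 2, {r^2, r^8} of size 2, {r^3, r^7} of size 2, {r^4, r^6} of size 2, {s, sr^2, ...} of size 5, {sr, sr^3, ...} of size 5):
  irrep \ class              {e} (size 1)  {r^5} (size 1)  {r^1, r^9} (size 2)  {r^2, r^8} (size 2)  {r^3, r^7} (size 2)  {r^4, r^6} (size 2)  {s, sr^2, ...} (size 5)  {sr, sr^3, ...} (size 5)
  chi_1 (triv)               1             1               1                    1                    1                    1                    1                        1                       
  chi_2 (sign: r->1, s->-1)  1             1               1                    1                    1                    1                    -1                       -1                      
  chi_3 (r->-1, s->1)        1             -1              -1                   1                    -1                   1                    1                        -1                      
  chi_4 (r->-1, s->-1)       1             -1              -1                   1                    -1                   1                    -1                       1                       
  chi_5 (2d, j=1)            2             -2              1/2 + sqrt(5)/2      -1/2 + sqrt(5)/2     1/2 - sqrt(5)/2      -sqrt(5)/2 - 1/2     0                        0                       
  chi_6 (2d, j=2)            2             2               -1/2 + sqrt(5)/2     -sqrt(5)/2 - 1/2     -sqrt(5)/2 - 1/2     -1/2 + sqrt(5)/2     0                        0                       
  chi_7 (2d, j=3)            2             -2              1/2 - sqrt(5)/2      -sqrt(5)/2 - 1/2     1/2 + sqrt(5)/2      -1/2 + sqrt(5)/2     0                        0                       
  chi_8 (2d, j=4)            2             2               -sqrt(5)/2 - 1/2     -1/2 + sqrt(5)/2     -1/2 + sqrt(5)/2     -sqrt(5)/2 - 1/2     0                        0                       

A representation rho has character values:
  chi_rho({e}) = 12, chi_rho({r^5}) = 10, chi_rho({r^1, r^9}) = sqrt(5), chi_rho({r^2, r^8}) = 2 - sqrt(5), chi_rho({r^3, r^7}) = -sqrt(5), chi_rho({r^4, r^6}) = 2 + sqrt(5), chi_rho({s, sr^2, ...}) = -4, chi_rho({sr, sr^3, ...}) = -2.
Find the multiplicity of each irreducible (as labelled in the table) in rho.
Multiplicities: chi_1: 0, chi_2: 3, chi_3: 0, chi_4: 1, chi_5: 0, chi_6: 3, chi_7: 0, chi_8: 1.

Derivation: Use <chi_rho, chi> = (1/|G|) sum_C |C| * chi_rho(C) * conj(chi(C)) with |G| = 20 for each irreducible chi in the table:
  <chi_rho, chi_1> = (1/20)[1*(12)*conj(1) + 1*(10)*conj(1) + 2*(sqrt(5))*conj(1) + 2*(2 - sqrt(5))*conj(1) + 2*(-sqrt(5))*conj(1) + 2*(2 + sqrt(5))*conj(1) + 5*(-4)*conj(1) + 5*(-2)*conj(1)]
      = (1/20)[(12) + (10) + (2*sqrt(5)) + (4 - 2*sqrt(5)) + (-2*sqrt(5)) + (4 + 2*sqrt(5)) + (-20) + (-10)] = 0/20 = 0
  <chi_rho, chi_2> = (1/20)[1*(12)*conj(1) + 1*(10)*conj(1) + 2*(sqrt(5))*conj(1) + 2*(2 - sqrt(5))*conj(1) + 2*(-sqrt(5))*conj(1) + 2*(2 + sqrt(5))*conj(1) + 5*(-4)*conj(-1) + 5*(-2)*conj(-1)]
      = (1/20)[(12) + (10) + (2*sqrt(5)) + (4 - 2*sqrt(5)) + (-2*sqrt(5)) + (4 + 2*sqrt(5)) + (20) + (10)] = 60/20 = 3
  <chi_rho, chi_3> = (1/20)[1*(12)*conj(1) + 1*(10)*conj(-1) + 2*(sqrt(5))*conj(-1) + 2*(2 - sqrt(5))*conj(1) + 2*(-sqrt(5))*conj(-1) + 2*(2 + sqrt(5))*conj(1) + 5*(-4)*conj(1) + 5*(-2)*conj(-1)]
      = (1/20)[(12) + (-10) + (-2*sqrt(5)) + (4 - 2*sqrt(5)) + (2*sqrt(5)) + (4 + 2*sqrt(5)) + (-20) + (10)] = 0/20 = 0
  <chi_rho, chi_4> = (1/20)[1*(12)*conj(1) + 1*(10)*conj(-1) + 2*(sqrt(5))*conj(-1) + 2*(2 - sqrt(5))*conj(1) + 2*(-sqrt(5))*conj(-1) + 2*(2 + sqrt(5))*conj(1) + 5*(-4)*conj(-1) + 5*(-2)*conj(1)]
      = (1/20)[(12) + (-10) + (-2*sqrt(5)) + (4 - 2*sqrt(5)) + (2*sqrt(5)) + (4 + 2*sqrt(5)) + (20) + (-10)] = 20/20 = 1
  <chi_rho, chi_5> = (1/20)[1*(12)*conj(2) + 1*(10)*conj(-2) + 2*(sqrt(5))*conj(1/2 + sqrt(5)/2) + 2*(2 - sqrt(5))*conj(-1/2 + sqrt(5)/2) + 2*(-sqrt(5))*conj(1/2 - sqrt(5)/2) + 2*(2 + sqrt(5))*conj(-sqrt(5)/2 - 1/2) + 5*(-4)*conj(0) + 5*(-2)*conj(0)]
      = (1/20)[(24) + (-20) + (sqrt(5) + 5) + (-7 + 3*sqrt(5)) + (5 - sqrt(5)) + (-7 - 3*sqrt(5)) + (0) + (0)] = 0/20 = 0
  <chi_rho, chi_6> = (1/20)[1*(12)*conj(2) + 1*(10)*conj(2) + 2*(sqrt(5))*conj(-1/2 + sqrt(5)/2) + 2*(2 - sqrt(5))*conj(-sqrt(5)/2 - 1/2) + 2*(-sqrt(5))*conj(-sqrt(5)/2 - 1/2) + 2*(2 + sqrt(5))*conj(-1/2 + sqrt(5)/2) + 5*(-4)*conj(0) + 5*(-2)*conj(0)]
      = (1/20)[(24) + (20) + (5 - sqrt(5)) + (3 - sqrt(5)) + (sqrt(5) + 5) + (sqrt(5) + 3) + (0) + (0)] = 60/20 = 3
  <chi_rho, chi_7> = (1/20)[1*(12)*conj(2) + 1*(10)*conj(-2) + 2*(sqrt(5))*conj(1/2 - sqrt(5)/2) + 2*(2 - sqrt(5))*conj(-sqrt(5)/2 - 1/2) + 2*(-sqrt(5))*conj(1/2 + sqrt(5)/2) + 2*(2 + sqrt(5))*conj(-1/2 + sqrt(5)/2) + 5*(-4)*conj(0) + 5*(-2)*conj(0)]
      = (1/20)[(24) + (-20) + (-5 + sqrt(5)) + (3 - sqrt(5)) + (-5 - sqrt(5)) + (sqrt(5) + 3) + (0) + (0)] = 0/20 = 0
  <chi_rho, chi_8> = (1/20)[1*(12)*conj(2) + 1*(10)*conj(2) + 2*(sqrt(5))*conj(-sqrt(5)/2 - 1/2) + 2*(2 - sqrt(5))*conj(-1/2 + sqrt(5)/2) + 2*(-sqrt(5))*conj(-1/2 + sqrt(5)/2) + 2*(2 + sqrt(5))*conj(-sqrt(5)/2 - 1/2) + 5*(-4)*conj(0) + 5*(-2)*conj(0)]
      = (1/20)[(24) + (20) + (-5 - sqrt(5)) + (-7 + 3*sqrt(5)) + (-5 + sqrt(5)) + (-7 - 3*sqrt(5)) + (0) + (0)] = 20/20 = 1
Dimension check: dim(rho) = sum (mult * dim) = 0*1 + 3*1 + 0*1 + 1*1 + 0*2 + 3*2 + 0*2 + 1*2 = 12 = chi_rho(e) = 12.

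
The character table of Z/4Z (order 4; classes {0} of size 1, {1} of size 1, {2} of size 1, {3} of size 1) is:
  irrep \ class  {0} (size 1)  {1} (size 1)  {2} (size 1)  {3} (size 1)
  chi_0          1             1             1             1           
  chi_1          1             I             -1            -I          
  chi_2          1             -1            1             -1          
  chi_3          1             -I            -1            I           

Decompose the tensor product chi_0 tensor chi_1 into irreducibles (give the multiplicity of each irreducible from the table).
chi_0 tensor chi_1 = chi_1 (all other irreducibles have multiplicity 0).

Working: The character of a tensor product is the pointwise product (chi_0 * chi_1)(C) = chi_0(C) * chi_1(C):
  {0}: (1)*(1), {1}: (1)*(I), {2}: (1)*(-1), {3}: (1)*(-I)
so (chi_0 * chi_1) takes values
  {0} -> 1, {1} -> I, {2} -> -1, {3} -> -I.
Now take the inner product of this character with each irreducible chi from the table, <chi_0*chi_1, chi> = (1/4) sum_C |C| (chi_0*chi_1)(C) conj(chi(C)):
  <chi_0*chi_1, chi_0> = (1/4)[1*(1)*conj(1) + 1*(I)*conj(1) + 1*(-1)*conj(1) + 1*(-I)*conj(1)]
      = (1/4)[(1) + (I) + (-1) + (-I)] = 0/4 = 0
  <chi_0*chi_1, chi_1> = (1/4)[1*(1)*conj(1) + 1*(I)*conj(I) + 1*(-1)*conj(-1) + 1*(-I)*conj(-I)]
      = (1/4)[(1) + (1) + (1) + (1)] = 4/4 = 1
  <chi_0*chi_1, chi_2> = (1/4)[1*(1)*conj(1) + 1*(I)*conj(-1) + 1*(-1)*conj(1) + 1*(-I)*conj(-1)]
      = (1/4)[(1) + (-I) + (-1) + (I)] = 0/4 = 0
  <chi_0*chi_1, chi_3> = (1/4)[1*(1)*conj(1) + 1*(I)*conj(-I) + 1*(-1)*conj(-1) + 1*(-I)*conj(I)]
      = (1/4)[(1) + (-1) + (1) + (-1)] = 0/4 = 0
(Exp terms are combined using exp(i*s)*conj(exp(i*t)) = exp(i*(s-t)), and sums of them are collapsed using the identity that for every m > 1 the m distinct m-th roots of unity sum to 0, e.g. 1 + exp(2*I*pi/3) + exp(-2*I*pi/3) = 0.)
Hence the multiplicities are chi_1: 1. Dimension check: dim(chi_0)*dim(chi_1) = 1*1 = 1 and sum (mult * dim) = 1*1 = 1.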